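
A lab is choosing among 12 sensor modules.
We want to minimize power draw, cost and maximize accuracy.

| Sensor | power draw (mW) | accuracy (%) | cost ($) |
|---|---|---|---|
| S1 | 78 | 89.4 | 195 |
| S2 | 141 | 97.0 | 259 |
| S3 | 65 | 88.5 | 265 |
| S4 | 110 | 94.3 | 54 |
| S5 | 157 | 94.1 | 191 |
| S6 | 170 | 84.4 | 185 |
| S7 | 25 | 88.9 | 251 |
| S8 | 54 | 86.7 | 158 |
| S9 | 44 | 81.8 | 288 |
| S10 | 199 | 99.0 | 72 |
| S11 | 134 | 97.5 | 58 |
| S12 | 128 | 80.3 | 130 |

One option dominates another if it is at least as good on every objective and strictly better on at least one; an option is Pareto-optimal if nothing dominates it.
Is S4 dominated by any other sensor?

S1: worse on accuracy (89.4 vs 94.3).
S2: worse on power draw (141 vs 110).
S3: worse on accuracy (88.5 vs 94.3).
S5: worse on power draw (157 vs 110).
S6: worse on power draw (170 vs 110).
S7: worse on accuracy (88.9 vs 94.3).
S8: worse on accuracy (86.7 vs 94.3).
S9: worse on accuracy (81.8 vs 94.3).
S10: worse on power draw (199 vs 110).
S11: worse on power draw (134 vs 110).
S12: worse on power draw (128 vs 110).
No option is at least as good as S4 on every objective and strictly better on one.

No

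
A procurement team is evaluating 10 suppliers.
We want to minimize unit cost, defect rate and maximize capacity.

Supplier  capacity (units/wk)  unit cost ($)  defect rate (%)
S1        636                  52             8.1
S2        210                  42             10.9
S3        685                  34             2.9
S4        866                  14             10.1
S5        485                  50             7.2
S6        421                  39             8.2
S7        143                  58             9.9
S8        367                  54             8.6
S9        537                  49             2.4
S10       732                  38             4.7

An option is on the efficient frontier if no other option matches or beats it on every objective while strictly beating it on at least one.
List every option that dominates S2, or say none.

S3: capacity 685≥210, unit cost 34≤42, defect rate 2.9≤10.9 — dominates S2.
S4: capacity 866≥210, unit cost 14≤42, defect rate 10.1≤10.9 — dominates S2.
S6: capacity 421≥210, unit cost 39≤42, defect rate 8.2≤10.9 — dominates S2.
S10: capacity 732≥210, unit cost 38≤42, defect rate 4.7≤10.9 — dominates S2.
Others (S1, S5, S7, S8, S9) are each worse than S2 on at least one objective.

S3, S4, S6, S10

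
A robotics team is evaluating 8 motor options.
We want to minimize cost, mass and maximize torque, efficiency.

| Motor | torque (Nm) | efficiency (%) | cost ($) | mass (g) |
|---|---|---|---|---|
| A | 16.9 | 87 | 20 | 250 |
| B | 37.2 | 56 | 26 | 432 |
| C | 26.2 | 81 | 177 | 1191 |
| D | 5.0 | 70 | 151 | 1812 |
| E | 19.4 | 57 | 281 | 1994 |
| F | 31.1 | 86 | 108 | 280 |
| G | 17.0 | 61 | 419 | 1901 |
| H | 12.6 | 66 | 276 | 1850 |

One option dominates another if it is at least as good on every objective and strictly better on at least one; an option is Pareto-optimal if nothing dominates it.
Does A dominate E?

No

A vs E: A is worse on torque (16.9 vs 19.4), so it does not dominate E.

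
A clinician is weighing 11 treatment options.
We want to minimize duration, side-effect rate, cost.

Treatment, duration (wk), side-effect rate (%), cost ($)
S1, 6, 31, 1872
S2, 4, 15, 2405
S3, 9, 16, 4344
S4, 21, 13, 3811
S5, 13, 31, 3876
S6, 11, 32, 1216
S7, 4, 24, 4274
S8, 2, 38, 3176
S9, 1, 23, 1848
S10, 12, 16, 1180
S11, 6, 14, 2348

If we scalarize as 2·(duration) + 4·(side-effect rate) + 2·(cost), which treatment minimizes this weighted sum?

S10

S1: 2·6 + 4·31 + 2·1872 = 3880
S2: 2·4 + 4·15 + 2·2405 = 4878
S3: 2·9 + 4·16 + 2·4344 = 8770
S4: 2·21 + 4·13 + 2·3811 = 7716
S5: 2·13 + 4·31 + 2·3876 = 7902
S6: 2·11 + 4·32 + 2·1216 = 2582
S7: 2·4 + 4·24 + 2·4274 = 8652
S8: 2·2 + 4·38 + 2·3176 = 6508
S9: 2·1 + 4·23 + 2·1848 = 3790
S10: 2·12 + 4·16 + 2·1180 = 2448
S11: 2·6 + 4·14 + 2·2348 = 4764
Lowest: S10 at 2448.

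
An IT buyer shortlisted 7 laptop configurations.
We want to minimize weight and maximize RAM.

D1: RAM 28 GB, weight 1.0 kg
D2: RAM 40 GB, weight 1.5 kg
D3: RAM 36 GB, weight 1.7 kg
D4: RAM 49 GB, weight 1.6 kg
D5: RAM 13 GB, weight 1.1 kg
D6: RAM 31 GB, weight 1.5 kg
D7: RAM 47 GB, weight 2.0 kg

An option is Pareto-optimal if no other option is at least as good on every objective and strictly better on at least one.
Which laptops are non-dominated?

D1, D2, D4

D1: not dominated (best weight).
D2: not dominated.
D3: dominated by D2 (RAM 40≥36, weight 1.5≤1.7).
D4: not dominated (best RAM).
D5: dominated by D1 (RAM 28≥13, weight 1.0≤1.1).
D6: dominated by D2 (RAM 40≥31, weight 1.5≤1.5).
D7: dominated by D4 (RAM 49≥47, weight 1.6≤2.0).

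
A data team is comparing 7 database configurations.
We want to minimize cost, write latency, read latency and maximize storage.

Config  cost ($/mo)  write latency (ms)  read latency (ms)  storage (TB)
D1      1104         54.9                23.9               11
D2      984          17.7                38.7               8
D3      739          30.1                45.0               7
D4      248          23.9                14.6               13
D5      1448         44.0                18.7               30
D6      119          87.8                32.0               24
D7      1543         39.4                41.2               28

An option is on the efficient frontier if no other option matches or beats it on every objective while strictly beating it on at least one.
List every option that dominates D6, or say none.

D1: worse on cost (1104 vs 119).
D2: worse on cost (984 vs 119).
D3: worse on cost (739 vs 119).
D4: worse on cost (248 vs 119).
D5: worse on cost (1448 vs 119).
D7: worse on cost (1543 vs 119).
No option dominates D6.

none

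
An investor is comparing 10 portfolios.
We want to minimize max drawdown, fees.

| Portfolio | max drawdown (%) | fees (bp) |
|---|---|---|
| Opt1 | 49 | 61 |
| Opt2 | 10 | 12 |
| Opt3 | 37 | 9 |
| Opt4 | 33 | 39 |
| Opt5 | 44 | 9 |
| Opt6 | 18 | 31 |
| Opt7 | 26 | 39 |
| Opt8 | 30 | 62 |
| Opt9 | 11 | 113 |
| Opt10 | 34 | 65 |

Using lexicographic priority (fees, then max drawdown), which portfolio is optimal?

Opt3

First minimize fees: best is 9, kept {Opt3, Opt5}.
Then minimize max drawdown: best is 37, kept {Opt3}.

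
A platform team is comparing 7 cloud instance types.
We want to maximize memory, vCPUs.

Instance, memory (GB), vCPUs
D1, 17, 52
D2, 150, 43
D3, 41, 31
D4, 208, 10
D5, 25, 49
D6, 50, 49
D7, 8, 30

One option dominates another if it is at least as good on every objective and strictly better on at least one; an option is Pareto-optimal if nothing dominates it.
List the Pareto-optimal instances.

D1, D2, D4, D6

D1: not dominated (best vCPUs).
D2: not dominated.
D3: dominated by D2 (memory 150≥41, vCPUs 43≥31).
D4: not dominated (best memory).
D5: dominated by D6 (memory 50≥25, vCPUs 49≥49).
D6: not dominated.
D7: dominated by D1 (memory 17≥8, vCPUs 52≥30).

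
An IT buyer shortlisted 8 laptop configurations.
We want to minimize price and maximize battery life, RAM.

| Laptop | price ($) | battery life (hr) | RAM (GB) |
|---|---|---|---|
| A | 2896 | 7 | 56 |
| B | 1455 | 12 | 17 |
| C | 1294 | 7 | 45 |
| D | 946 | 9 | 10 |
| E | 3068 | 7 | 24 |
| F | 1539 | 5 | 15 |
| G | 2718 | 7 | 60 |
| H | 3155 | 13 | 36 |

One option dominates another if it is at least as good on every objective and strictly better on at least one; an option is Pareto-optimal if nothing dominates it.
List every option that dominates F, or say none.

B, C

B: price 1455≤1539, battery life 12≥5, RAM 17≥15 — dominates F.
C: price 1294≤1539, battery life 7≥5, RAM 45≥15 — dominates F.
Others (A, D, E, G, H) are each worse than F on at least one objective.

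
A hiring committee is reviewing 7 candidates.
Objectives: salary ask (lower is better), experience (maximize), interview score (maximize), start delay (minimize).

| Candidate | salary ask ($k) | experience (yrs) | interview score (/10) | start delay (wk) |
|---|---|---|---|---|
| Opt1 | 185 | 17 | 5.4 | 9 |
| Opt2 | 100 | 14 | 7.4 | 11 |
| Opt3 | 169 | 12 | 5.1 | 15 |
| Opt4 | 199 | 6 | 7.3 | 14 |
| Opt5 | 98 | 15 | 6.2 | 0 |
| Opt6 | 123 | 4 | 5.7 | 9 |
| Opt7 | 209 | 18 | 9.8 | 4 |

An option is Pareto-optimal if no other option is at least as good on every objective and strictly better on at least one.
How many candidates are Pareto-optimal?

Opt1: not dominated.
Opt2: not dominated.
Opt3: dominated by Opt2 (salary ask 100≤169, experience 14≥12, interview score 7.4≥5.1, start delay 11≤15).
Opt4: dominated by Opt2 (salary ask 100≤199, experience 14≥6, interview score 7.4≥7.3, start delay 11≤14).
Opt5: not dominated (best salary ask).
Opt6: dominated by Opt5 (salary ask 98≤123, experience 15≥4, interview score 6.2≥5.7, start delay 0≤9).
Opt7: not dominated (best experience).
Pareto-optimal: Opt1, Opt2, Opt5, Opt7 → 4.

4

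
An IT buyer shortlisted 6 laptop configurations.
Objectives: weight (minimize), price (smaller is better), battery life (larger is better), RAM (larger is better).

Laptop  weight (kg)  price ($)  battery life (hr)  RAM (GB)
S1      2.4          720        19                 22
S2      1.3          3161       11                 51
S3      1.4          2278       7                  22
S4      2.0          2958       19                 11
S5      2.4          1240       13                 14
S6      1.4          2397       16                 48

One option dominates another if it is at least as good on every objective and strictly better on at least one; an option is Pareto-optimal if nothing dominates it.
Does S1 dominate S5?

S1 vs S5: weight 2.4≤2.4, price 720≤1240, battery life 19≥13, RAM 22≥14 — S1 is at least as good on every objective with at least one strict improvement.

Yes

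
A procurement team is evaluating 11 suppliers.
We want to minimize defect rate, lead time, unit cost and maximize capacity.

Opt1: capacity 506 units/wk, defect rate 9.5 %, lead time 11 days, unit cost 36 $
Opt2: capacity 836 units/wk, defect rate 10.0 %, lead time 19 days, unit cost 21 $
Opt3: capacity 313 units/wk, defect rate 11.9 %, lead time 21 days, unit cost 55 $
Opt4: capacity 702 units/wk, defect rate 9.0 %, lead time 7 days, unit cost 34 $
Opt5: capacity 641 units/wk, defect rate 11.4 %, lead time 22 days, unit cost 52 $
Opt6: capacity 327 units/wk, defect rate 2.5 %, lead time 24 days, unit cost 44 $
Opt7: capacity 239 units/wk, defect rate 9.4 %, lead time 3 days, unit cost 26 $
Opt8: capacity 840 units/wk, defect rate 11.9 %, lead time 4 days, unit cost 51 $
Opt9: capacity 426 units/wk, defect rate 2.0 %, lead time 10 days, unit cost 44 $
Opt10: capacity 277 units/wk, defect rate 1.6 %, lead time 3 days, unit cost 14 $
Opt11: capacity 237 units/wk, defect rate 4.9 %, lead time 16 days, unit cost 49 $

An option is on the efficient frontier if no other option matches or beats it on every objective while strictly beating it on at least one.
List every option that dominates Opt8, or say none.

Opt1: worse on capacity (506 vs 840).
Opt2: worse on capacity (836 vs 840).
Opt3: worse on capacity (313 vs 840).
Opt4: worse on capacity (702 vs 840).
Opt5: worse on capacity (641 vs 840).
Opt6: worse on capacity (327 vs 840).
Opt7: worse on capacity (239 vs 840).
Opt9: worse on capacity (426 vs 840).
Opt10: worse on capacity (277 vs 840).
Opt11: worse on capacity (237 vs 840).
No option dominates Opt8.

none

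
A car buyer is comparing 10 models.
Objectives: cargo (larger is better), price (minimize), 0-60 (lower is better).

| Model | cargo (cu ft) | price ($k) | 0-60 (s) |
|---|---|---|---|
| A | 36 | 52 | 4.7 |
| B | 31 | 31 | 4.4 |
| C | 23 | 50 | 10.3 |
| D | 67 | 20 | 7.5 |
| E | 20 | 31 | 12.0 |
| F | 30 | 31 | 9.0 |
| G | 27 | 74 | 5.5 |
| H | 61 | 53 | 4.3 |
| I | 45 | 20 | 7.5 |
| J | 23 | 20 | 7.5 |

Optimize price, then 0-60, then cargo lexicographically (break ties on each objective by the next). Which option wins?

First minimize price: best is 20, kept {D, I, J}.
Then minimize 0-60: best is 7.5, kept {D, I, J}.
Then maximize cargo: best is 67, kept {D}.

D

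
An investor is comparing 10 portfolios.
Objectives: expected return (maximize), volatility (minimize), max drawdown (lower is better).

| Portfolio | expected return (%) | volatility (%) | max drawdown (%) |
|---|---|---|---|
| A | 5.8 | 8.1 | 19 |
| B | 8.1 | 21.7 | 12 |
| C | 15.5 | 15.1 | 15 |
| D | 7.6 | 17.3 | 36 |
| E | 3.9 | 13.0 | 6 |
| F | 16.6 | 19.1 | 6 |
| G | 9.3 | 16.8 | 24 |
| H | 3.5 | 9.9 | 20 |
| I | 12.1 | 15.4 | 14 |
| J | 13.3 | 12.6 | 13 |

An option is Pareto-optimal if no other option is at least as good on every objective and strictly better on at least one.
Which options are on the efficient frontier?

A, C, E, F, J

A: not dominated (best volatility).
B: dominated by F (expected return 16.6≥8.1, volatility 19.1≤21.7, max drawdown 6≤12).
C: not dominated.
D: dominated by C (expected return 15.5≥7.6, volatility 15.1≤17.3, max drawdown 15≤36).
E: not dominated.
F: not dominated (best expected return).
G: dominated by C (expected return 15.5≥9.3, volatility 15.1≤16.8, max drawdown 15≤24).
H: dominated by A (expected return 5.8≥3.5, volatility 8.1≤9.9, max drawdown 19≤20).
I: dominated by J (expected return 13.3≥12.1, volatility 12.6≤15.4, max drawdown 13≤14).
J: not dominated.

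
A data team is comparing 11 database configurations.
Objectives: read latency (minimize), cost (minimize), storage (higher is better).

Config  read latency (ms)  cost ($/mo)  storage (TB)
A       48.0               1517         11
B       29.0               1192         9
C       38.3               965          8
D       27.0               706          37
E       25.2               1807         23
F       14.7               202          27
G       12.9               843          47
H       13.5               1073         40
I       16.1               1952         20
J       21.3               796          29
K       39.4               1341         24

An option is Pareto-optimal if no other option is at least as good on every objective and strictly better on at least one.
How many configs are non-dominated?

4

A: dominated by D (read latency 27.0≤48.0, cost 706≤1517, storage 37≥11).
B: dominated by D (read latency 27.0≤29.0, cost 706≤1192, storage 37≥9).
C: dominated by D (read latency 27.0≤38.3, cost 706≤965, storage 37≥8).
D: not dominated.
E: dominated by F (read latency 14.7≤25.2, cost 202≤1807, storage 27≥23).
F: not dominated (best cost).
G: not dominated (best read latency).
H: dominated by G (read latency 12.9≤13.5, cost 843≤1073, storage 47≥40).
I: dominated by F (read latency 14.7≤16.1, cost 202≤1952, storage 27≥20).
J: not dominated.
K: dominated by D (read latency 27.0≤39.4, cost 706≤1341, storage 37≥24).
Pareto-optimal: D, F, G, J → 4.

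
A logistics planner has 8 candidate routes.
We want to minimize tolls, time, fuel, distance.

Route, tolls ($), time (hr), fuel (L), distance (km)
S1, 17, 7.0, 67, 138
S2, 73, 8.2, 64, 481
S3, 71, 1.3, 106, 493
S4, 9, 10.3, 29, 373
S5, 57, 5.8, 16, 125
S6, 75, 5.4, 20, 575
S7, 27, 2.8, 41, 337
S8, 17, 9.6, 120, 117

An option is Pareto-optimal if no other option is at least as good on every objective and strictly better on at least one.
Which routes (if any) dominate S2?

S5: tolls 57≤73, time 5.8≤8.2, fuel 16≤64, distance 125≤481 — dominates S2.
S7: tolls 27≤73, time 2.8≤8.2, fuel 41≤64, distance 337≤481 — dominates S2.
Others (S1, S3, S4, S6, S8) are each worse than S2 on at least one objective.

S5, S7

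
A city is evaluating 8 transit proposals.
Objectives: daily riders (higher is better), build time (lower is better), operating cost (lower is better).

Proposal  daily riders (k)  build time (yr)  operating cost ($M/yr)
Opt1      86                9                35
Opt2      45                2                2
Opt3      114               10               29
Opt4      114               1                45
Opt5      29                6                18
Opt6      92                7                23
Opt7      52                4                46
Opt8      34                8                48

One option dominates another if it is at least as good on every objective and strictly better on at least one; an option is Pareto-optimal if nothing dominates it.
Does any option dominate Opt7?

Yes

Opt4 vs Opt7: daily riders 114≥52, build time 1≤4, operating cost 45≤46 — Opt4 is at least as good on every objective and strictly better on at least one, so Opt4 dominates Opt7.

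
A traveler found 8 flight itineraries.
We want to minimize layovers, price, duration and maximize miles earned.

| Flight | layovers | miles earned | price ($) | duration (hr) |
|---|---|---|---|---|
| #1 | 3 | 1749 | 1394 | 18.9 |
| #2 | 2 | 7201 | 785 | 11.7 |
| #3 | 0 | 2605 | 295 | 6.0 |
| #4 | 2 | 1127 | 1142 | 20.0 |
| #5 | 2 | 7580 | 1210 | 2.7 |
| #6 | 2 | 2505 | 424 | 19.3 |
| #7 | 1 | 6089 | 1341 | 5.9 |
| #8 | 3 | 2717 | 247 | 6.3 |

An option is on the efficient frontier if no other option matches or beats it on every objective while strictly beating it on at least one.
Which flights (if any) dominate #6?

#3: layovers 0≤2, miles earned 2605≥2505, price 295≤424, duration 6.0≤19.3 — dominates #6.
Others (#1, #2, #4, #5, #7, #8) are each worse than #6 on at least one objective.

#3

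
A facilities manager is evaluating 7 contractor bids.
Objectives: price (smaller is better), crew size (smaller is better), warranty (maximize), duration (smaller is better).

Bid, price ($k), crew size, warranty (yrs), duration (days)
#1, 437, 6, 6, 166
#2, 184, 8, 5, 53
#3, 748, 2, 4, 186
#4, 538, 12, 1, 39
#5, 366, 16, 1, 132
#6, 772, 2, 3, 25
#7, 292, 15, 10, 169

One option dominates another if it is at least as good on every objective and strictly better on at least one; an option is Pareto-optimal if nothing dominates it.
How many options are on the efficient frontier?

6

#1: not dominated.
#2: not dominated (best price).
#3: not dominated.
#4: not dominated.
#5: dominated by #2 (price 184≤366, crew size 8≤16, warranty 5≥1, duration 53≤132).
#6: not dominated (best duration).
#7: not dominated (best warranty).
Pareto-optimal: #1, #2, #3, #4, #6, #7 → 6.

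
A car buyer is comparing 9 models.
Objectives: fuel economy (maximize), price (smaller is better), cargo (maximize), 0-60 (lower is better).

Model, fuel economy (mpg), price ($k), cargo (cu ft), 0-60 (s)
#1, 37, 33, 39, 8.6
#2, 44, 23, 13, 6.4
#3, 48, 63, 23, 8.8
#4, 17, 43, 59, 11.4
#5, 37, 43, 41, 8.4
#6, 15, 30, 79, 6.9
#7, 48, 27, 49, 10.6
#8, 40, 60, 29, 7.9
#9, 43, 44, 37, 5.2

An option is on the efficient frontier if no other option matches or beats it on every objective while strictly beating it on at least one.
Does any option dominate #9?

#1: worse on fuel economy (37 vs 43).
#2: worse on cargo (13 vs 37).
#3: worse on price (63 vs 44).
#4: worse on fuel economy (17 vs 43).
#5: worse on fuel economy (37 vs 43).
#6: worse on fuel economy (15 vs 43).
#7: worse on 0-60 (10.6 vs 5.2).
#8: worse on fuel economy (40 vs 43).
No option is at least as good as #9 on every objective and strictly better on one.

No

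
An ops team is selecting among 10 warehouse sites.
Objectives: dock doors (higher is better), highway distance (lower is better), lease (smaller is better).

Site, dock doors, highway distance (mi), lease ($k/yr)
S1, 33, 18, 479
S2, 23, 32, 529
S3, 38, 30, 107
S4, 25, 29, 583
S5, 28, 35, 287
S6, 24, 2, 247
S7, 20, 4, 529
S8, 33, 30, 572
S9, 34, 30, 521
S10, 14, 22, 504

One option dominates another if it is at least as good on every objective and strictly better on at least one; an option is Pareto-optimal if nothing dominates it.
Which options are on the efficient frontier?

S1: not dominated.
S2: dominated by S1 (dock doors 33≥23, highway distance 18≤32, lease 479≤529).
S3: not dominated (best dock doors).
S4: dominated by S1 (dock doors 33≥25, highway distance 18≤29, lease 479≤583).
S5: dominated by S3 (dock doors 38≥28, highway distance 30≤35, lease 107≤287).
S6: not dominated (best highway distance).
S7: dominated by S6 (dock doors 24≥20, highway distance 2≤4, lease 247≤529).
S8: dominated by S1 (dock doors 33≥33, highway distance 18≤30, lease 479≤572).
S9: dominated by S3 (dock doors 38≥34, highway distance 30≤30, lease 107≤521).
S10: dominated by S1 (dock doors 33≥14, highway distance 18≤22, lease 479≤504).

S1, S3, S6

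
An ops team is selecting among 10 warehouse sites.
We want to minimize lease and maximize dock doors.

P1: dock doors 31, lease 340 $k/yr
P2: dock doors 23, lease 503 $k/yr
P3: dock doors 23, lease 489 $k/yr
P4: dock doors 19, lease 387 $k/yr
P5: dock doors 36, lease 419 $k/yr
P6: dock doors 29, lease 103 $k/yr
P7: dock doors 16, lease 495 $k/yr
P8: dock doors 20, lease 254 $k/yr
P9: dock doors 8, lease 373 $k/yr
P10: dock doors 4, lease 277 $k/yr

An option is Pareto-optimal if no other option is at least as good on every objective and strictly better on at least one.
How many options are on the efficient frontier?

P1: not dominated.
P2: dominated by P1 (dock doors 31≥23, lease 340≤503).
P3: dominated by P1 (dock doors 31≥23, lease 340≤489).
P4: dominated by P1 (dock doors 31≥19, lease 340≤387).
P5: not dominated (best dock doors).
P6: not dominated (best lease).
P7: dominated by P1 (dock doors 31≥16, lease 340≤495).
P8: dominated by P6 (dock doors 29≥20, lease 103≤254).
P9: dominated by P1 (dock doors 31≥8, lease 340≤373).
P10: dominated by P6 (dock doors 29≥4, lease 103≤277).
Pareto-optimal: P1, P5, P6 → 3.

3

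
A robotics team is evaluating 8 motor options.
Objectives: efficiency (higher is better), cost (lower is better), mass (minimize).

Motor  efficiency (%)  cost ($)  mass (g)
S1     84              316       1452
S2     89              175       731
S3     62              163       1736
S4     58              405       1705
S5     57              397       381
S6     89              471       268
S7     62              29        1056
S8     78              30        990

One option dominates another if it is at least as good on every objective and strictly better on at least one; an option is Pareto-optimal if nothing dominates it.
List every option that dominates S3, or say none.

S7, S8

S7: efficiency 62≥62, cost 29≤163, mass 1056≤1736 — dominates S3.
S8: efficiency 78≥62, cost 30≤163, mass 990≤1736 — dominates S3.
Others (S1, S2, S4, S5, S6) are each worse than S3 on at least one objective.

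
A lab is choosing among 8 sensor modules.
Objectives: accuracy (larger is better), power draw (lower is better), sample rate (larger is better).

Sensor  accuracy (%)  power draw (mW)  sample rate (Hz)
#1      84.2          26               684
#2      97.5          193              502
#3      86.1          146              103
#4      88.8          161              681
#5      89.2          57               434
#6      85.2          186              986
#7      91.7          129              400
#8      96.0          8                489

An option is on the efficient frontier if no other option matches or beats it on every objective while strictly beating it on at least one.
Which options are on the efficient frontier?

#1: not dominated.
#2: not dominated (best accuracy).
#3: dominated by #5 (accuracy 89.2≥86.1, power draw 57≤146, sample rate 434≥103).
#4: not dominated.
#5: dominated by #8 (accuracy 96.0≥89.2, power draw 8≤57, sample rate 489≥434).
#6: not dominated (best sample rate).
#7: dominated by #8 (accuracy 96.0≥91.7, power draw 8≤129, sample rate 489≥400).
#8: not dominated (best power draw).

#1, #2, #4, #6, #8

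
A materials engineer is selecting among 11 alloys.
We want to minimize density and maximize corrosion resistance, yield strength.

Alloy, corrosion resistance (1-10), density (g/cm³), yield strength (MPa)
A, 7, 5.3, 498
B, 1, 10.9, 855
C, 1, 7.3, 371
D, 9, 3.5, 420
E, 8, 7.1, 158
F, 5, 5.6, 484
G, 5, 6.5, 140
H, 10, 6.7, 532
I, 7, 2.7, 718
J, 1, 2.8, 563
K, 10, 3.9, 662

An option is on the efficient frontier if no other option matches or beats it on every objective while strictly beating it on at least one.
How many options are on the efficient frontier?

A: dominated by I (corrosion resistance 7≥7, density 2.7≤5.3, yield strength 718≥498).
B: not dominated (best yield strength).
C: dominated by A (corrosion resistance 7≥1, density 5.3≤7.3, yield strength 498≥371).
D: not dominated.
E: dominated by D (corrosion resistance 9≥8, density 3.5≤7.1, yield strength 420≥158).
F: dominated by A (corrosion resistance 7≥5, density 5.3≤5.6, yield strength 498≥484).
G: dominated by A (corrosion resistance 7≥5, density 5.3≤6.5, yield strength 498≥140).
H: dominated by K (corrosion resistance 10≥10, density 3.9≤6.7, yield strength 662≥532).
I: not dominated (best density).
J: dominated by I (corrosion resistance 7≥1, density 2.7≤2.8, yield strength 718≥563).
K: not dominated.
Pareto-optimal: B, D, I, K → 4.

4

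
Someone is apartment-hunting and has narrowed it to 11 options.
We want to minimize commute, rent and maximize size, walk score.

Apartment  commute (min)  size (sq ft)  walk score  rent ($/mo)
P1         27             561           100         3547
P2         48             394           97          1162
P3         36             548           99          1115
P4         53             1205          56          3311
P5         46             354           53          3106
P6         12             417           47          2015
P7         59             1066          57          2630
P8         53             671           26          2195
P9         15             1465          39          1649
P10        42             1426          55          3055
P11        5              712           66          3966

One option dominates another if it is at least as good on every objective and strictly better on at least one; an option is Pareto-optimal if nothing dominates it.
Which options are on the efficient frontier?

P1: not dominated (best walk score).
P2: dominated by P3 (commute 36≤48, size 548≥394, walk score 99≥97, rent 1115≤1162).
P3: not dominated (best rent).
P4: not dominated.
P5: dominated by P3 (commute 36≤46, size 548≥354, walk score 99≥53, rent 1115≤3106).
P6: not dominated.
P7: not dominated.
P8: dominated by P9 (commute 15≤53, size 1465≥671, walk score 39≥26, rent 1649≤2195).
P9: not dominated (best size).
P10: not dominated.
P11: not dominated (best commute).

P1, P3, P4, P6, P7, P9, P10, P11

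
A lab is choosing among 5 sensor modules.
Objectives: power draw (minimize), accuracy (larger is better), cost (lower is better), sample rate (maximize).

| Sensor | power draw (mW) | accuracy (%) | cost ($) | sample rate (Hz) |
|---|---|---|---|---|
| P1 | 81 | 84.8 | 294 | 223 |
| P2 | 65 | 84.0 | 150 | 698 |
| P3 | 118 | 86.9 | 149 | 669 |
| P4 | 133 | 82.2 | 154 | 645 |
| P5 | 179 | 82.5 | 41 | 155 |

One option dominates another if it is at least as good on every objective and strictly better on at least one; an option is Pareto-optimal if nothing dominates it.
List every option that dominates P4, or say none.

P2: power draw 65≤133, accuracy 84.0≥82.2, cost 150≤154, sample rate 698≥645 — dominates P4.
P3: power draw 118≤133, accuracy 86.9≥82.2, cost 149≤154, sample rate 669≥645 — dominates P4.
Others (P1, P5) are each worse than P4 on at least one objective.

P2, P3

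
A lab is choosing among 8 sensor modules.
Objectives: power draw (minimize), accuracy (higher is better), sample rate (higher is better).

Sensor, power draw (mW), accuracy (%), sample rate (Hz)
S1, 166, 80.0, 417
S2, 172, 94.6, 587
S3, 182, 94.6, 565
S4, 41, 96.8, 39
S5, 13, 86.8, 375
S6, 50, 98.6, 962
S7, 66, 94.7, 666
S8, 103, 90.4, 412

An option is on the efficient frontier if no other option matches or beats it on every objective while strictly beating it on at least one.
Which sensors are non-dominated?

S4, S5, S6

S1: dominated by S6 (power draw 50≤166, accuracy 98.6≥80.0, sample rate 962≥417).
S2: dominated by S6 (power draw 50≤172, accuracy 98.6≥94.6, sample rate 962≥587).
S3: dominated by S2 (power draw 172≤182, accuracy 94.6≥94.6, sample rate 587≥565).
S4: not dominated.
S5: not dominated (best power draw).
S6: not dominated (best accuracy).
S7: dominated by S6 (power draw 50≤66, accuracy 98.6≥94.7, sample rate 962≥666).
S8: dominated by S6 (power draw 50≤103, accuracy 98.6≥90.4, sample rate 962≥412).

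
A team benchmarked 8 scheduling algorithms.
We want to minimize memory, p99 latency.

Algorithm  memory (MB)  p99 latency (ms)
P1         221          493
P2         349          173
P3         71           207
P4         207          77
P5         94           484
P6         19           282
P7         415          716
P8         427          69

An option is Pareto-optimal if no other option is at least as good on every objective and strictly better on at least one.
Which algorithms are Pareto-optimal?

P1: dominated by P3 (memory 71≤221, p99 latency 207≤493).
P2: dominated by P4 (memory 207≤349, p99 latency 77≤173).
P3: not dominated.
P4: not dominated.
P5: dominated by P3 (memory 71≤94, p99 latency 207≤484).
P6: not dominated (best memory).
P7: dominated by P1 (memory 221≤415, p99 latency 493≤716).
P8: not dominated (best p99 latency).

P3, P4, P6, P8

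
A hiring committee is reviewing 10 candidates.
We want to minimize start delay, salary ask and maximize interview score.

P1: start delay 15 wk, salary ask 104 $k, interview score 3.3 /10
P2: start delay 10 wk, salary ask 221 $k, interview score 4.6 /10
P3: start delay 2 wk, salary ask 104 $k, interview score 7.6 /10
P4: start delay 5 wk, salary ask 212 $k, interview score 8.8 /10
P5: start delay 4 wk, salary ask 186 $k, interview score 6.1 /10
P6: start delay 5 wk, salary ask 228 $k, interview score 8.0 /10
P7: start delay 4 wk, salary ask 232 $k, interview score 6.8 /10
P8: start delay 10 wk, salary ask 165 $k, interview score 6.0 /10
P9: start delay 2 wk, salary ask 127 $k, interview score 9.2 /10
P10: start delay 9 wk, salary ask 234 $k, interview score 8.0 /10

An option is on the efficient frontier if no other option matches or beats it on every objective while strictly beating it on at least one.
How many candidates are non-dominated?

P1: dominated by P3 (start delay 2≤15, salary ask 104≤104, interview score 7.6≥3.3).
P2: dominated by P3 (start delay 2≤10, salary ask 104≤221, interview score 7.6≥4.6).
P3: not dominated.
P4: dominated by P9 (start delay 2≤5, salary ask 127≤212, interview score 9.2≥8.8).
P5: dominated by P3 (start delay 2≤4, salary ask 104≤186, interview score 7.6≥6.1).
P6: dominated by P4 (start delay 5≤5, salary ask 212≤228, interview score 8.8≥8.0).
P7: dominated by P3 (start delay 2≤4, salary ask 104≤232, interview score 7.6≥6.8).
P8: dominated by P3 (start delay 2≤10, salary ask 104≤165, interview score 7.6≥6.0).
P9: not dominated (best interview score).
P10: dominated by P4 (start delay 5≤9, salary ask 212≤234, interview score 8.8≥8.0).
Pareto-optimal: P3, P9 → 2.

2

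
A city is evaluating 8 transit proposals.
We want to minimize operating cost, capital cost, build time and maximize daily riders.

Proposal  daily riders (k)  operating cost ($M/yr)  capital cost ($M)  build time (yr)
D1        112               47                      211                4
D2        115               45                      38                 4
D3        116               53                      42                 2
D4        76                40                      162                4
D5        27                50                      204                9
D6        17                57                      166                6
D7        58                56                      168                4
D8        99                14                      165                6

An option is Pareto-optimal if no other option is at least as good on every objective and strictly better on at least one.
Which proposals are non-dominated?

D1: dominated by D2 (daily riders 115≥112, operating cost 45≤47, capital cost 38≤211, build time 4≤4).
D2: not dominated (best capital cost).
D3: not dominated (best daily riders).
D4: not dominated.
D5: dominated by D2 (daily riders 115≥27, operating cost 45≤50, capital cost 38≤204, build time 4≤9).
D6: dominated by D2 (daily riders 115≥17, operating cost 45≤57, capital cost 38≤166, build time 4≤6).
D7: dominated by D2 (daily riders 115≥58, operating cost 45≤56, capital cost 38≤168, build time 4≤4).
D8: not dominated (best operating cost).

D2, D3, D4, D8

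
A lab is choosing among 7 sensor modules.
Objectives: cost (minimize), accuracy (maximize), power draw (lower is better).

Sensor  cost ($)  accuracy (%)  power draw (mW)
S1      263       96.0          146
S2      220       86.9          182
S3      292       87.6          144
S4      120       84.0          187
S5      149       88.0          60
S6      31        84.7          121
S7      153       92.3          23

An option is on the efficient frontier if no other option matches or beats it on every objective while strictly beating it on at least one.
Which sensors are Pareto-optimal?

S1, S5, S6, S7

S1: not dominated (best accuracy).
S2: dominated by S5 (cost 149≤220, accuracy 88.0≥86.9, power draw 60≤182).
S3: dominated by S5 (cost 149≤292, accuracy 88.0≥87.6, power draw 60≤144).
S4: dominated by S6 (cost 31≤120, accuracy 84.7≥84.0, power draw 121≤187).
S5: not dominated.
S6: not dominated (best cost).
S7: not dominated (best power draw).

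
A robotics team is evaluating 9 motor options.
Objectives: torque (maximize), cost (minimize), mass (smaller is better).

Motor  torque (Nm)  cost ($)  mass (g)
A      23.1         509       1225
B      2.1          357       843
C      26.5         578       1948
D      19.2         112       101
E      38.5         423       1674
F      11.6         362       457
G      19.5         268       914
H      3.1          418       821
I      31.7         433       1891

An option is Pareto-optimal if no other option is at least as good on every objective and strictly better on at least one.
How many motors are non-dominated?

4

A: not dominated.
B: dominated by D (torque 19.2≥2.1, cost 112≤357, mass 101≤843).
C: dominated by E (torque 38.5≥26.5, cost 423≤578, mass 1674≤1948).
D: not dominated (best cost).
E: not dominated (best torque).
F: dominated by D (torque 19.2≥11.6, cost 112≤362, mass 101≤457).
G: not dominated.
H: dominated by D (torque 19.2≥3.1, cost 112≤418, mass 101≤821).
I: dominated by E (torque 38.5≥31.7, cost 423≤433, mass 1674≤1891).
Pareto-optimal: A, D, E, G → 4.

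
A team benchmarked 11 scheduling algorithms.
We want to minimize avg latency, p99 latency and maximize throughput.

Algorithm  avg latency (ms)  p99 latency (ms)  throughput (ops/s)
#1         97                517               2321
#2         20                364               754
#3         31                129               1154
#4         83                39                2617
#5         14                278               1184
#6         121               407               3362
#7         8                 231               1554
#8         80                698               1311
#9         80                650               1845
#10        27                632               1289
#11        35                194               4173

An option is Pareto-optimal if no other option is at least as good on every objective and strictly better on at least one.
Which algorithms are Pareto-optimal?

#1: dominated by #4 (avg latency 83≤97, p99 latency 39≤517, throughput 2617≥2321).
#2: dominated by #5 (avg latency 14≤20, p99 latency 278≤364, throughput 1184≥754).
#3: not dominated.
#4: not dominated (best p99 latency).
#5: dominated by #7 (avg latency 8≤14, p99 latency 231≤278, throughput 1554≥1184).
#6: dominated by #11 (avg latency 35≤121, p99 latency 194≤407, throughput 4173≥3362).
#7: not dominated (best avg latency).
#8: dominated by #7 (avg latency 8≤80, p99 latency 231≤698, throughput 1554≥1311).
#9: dominated by #11 (avg latency 35≤80, p99 latency 194≤650, throughput 4173≥1845).
#10: dominated by #7 (avg latency 8≤27, p99 latency 231≤632, throughput 1554≥1289).
#11: not dominated (best throughput).

#3, #4, #7, #11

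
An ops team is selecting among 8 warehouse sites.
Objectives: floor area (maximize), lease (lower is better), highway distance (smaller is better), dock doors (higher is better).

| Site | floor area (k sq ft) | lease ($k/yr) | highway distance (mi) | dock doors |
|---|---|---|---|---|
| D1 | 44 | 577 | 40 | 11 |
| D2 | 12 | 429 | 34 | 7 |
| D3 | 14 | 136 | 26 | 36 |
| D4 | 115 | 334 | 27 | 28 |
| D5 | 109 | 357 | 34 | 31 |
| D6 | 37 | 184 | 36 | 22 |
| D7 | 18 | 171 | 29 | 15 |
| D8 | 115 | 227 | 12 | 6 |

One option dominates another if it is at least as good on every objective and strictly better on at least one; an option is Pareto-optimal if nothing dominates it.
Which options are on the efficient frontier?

D3, D4, D5, D6, D7, D8

D1: dominated by D4 (floor area 115≥44, lease 334≤577, highway distance 27≤40, dock doors 28≥11).
D2: dominated by D3 (floor area 14≥12, lease 136≤429, highway distance 26≤34, dock doors 36≥7).
D3: not dominated (best lease).
D4: not dominated.
D5: not dominated.
D6: not dominated.
D7: not dominated.
D8: not dominated (best highway distance).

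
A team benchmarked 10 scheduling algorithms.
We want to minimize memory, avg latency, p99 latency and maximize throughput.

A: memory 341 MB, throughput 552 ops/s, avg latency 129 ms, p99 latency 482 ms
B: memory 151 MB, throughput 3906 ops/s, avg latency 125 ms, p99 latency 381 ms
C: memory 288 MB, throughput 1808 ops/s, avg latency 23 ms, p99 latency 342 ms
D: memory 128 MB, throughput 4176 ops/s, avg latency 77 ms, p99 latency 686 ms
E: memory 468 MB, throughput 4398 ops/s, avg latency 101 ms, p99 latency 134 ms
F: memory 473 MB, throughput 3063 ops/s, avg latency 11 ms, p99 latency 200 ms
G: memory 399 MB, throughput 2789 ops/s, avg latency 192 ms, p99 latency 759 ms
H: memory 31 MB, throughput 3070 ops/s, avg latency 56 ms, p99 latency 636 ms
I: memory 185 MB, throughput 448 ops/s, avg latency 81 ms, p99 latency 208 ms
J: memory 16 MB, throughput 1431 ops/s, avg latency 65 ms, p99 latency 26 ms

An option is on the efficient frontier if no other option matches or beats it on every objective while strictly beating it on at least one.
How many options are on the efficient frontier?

A: dominated by B (memory 151≤341, throughput 3906≥552, avg latency 125≤129, p99 latency 381≤482).
B: not dominated.
C: not dominated.
D: not dominated.
E: not dominated (best throughput).
F: not dominated (best avg latency).
G: dominated by B (memory 151≤399, throughput 3906≥2789, avg latency 125≤192, p99 latency 381≤759).
H: not dominated.
I: dominated by J (memory 16≤185, throughput 1431≥448, avg latency 65≤81, p99 latency 26≤208).
J: not dominated (best memory).
Pareto-optimal: B, C, D, E, F, H, J → 7.

7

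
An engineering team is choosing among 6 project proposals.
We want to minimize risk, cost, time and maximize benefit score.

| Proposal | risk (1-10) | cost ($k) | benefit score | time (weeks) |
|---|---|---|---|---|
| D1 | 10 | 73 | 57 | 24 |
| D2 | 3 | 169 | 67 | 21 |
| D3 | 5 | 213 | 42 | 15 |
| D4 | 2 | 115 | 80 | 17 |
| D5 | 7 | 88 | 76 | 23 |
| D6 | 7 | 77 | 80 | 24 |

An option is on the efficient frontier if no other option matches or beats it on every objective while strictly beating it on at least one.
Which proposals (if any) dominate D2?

D4

D4: risk 2≤3, cost 115≤169, benefit score 80≥67, time 17≤21 — dominates D2.
Others (D1, D3, D5, D6) are each worse than D2 on at least one objective.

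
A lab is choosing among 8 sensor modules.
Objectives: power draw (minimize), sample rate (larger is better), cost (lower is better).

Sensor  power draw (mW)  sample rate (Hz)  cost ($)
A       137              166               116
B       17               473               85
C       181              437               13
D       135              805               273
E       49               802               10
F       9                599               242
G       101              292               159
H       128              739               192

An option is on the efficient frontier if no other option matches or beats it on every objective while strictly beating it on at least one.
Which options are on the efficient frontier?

B, D, E, F

A: dominated by B (power draw 17≤137, sample rate 473≥166, cost 85≤116).
B: not dominated.
C: dominated by E (power draw 49≤181, sample rate 802≥437, cost 10≤13).
D: not dominated (best sample rate).
E: not dominated (best cost).
F: not dominated (best power draw).
G: dominated by B (power draw 17≤101, sample rate 473≥292, cost 85≤159).
H: dominated by E (power draw 49≤128, sample rate 802≥739, cost 10≤192).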